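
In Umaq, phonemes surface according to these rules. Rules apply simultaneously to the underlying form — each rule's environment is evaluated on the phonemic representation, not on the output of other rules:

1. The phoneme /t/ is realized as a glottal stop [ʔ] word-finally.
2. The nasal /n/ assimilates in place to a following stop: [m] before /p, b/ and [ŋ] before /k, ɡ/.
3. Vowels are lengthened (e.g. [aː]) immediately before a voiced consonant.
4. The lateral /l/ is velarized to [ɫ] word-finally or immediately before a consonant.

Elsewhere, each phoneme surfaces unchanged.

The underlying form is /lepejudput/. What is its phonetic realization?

/l/ (word-initial) is in the target of rule 4 but the environment (word-finally or immediately before a consonant) is not met → [l].
/e/ (between /l/ and /p/) is in the target of rule 3 but the environment (before a voiced consonant) is not met → [e].
/p/ — not in any rule's target class → [p].
/e/ meets the environment for rule 3 (before a voiced consonant) → [eː].
/j/ — not in any rule's target class → [j].
/u/ meets the environment for rule 3 (before a voiced consonant) → [uː].
/d/ — not in any rule's target class → [d].
/p/ (between /d/ and /u/) is unaffected → [p].
/u/ (between /p/ and /t/) is in the target of rule 3 but the environment (before a voiced consonant) is not met → [u].
Rule 1 applies to /t/ (word-final: word-finally) → [ʔ].

[lepeːjuːdpuʔ]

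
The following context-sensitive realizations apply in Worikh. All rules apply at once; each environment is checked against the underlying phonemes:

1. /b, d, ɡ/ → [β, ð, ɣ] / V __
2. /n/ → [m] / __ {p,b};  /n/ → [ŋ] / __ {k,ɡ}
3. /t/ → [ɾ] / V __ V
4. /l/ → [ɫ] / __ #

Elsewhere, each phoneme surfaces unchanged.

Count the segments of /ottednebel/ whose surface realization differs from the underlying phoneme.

3

Segments that undergo a rule: /d/ → [ð] (rule 1); /b/ → [β] (rule 1); /l/ → [ɫ] (rule 4).
All other segments surface unchanged.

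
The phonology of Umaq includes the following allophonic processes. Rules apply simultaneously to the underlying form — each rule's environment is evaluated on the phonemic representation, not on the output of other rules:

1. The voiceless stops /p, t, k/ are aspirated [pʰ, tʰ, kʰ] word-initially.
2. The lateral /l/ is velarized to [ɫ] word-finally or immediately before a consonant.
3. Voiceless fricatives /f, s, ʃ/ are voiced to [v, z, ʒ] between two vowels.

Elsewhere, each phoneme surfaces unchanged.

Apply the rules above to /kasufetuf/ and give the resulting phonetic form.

[kʰazuvetuf]

/k/ meets the environment for rule 1 (word-initially) → [kʰ].
/a/ (between /k/ and /s/) is unaffected → [a].
Rule 3 applies to /s/ (between /a/ and /u/: between two vowels) → [z].
/u/ stays [u].
/f/ (between /u/ and /e/) occurs between two vowels → [v] by rule 3.
/e/ (between /f/ and /t/) is unaffected → [e].
/t/ (between /e/ and /u/) fails the environment for rule 1, so it stays [t].
/u/ stays [u].
/f/ (word-final) fails the environment for rule 3, so it stays [f].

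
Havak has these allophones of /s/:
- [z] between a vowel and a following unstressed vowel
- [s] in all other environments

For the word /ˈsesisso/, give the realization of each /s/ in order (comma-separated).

Occurrence 1 (position 1): no conditioning environment matches → elsewhere allophone [s].
Occurrence 2 (position 3): between a vowel and a following unstressed vowel → [z].
Occurrence 3 (position 5): no conditioning environment matches → elsewhere allophone [s].
Occurrence 4 (position 6): no conditioning environment matches → elsewhere allophone [s].

[s], [z], [s], [s]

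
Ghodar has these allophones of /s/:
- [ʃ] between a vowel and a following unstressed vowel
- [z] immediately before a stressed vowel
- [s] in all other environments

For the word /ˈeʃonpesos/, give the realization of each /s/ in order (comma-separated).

Occurrence 1 (position 7): between a vowel and a following unstressed vowel → [ʃ].
Occurrence 2 (position 9): no conditioning environment matches → elsewhere allophone [s].

[ʃ], [s]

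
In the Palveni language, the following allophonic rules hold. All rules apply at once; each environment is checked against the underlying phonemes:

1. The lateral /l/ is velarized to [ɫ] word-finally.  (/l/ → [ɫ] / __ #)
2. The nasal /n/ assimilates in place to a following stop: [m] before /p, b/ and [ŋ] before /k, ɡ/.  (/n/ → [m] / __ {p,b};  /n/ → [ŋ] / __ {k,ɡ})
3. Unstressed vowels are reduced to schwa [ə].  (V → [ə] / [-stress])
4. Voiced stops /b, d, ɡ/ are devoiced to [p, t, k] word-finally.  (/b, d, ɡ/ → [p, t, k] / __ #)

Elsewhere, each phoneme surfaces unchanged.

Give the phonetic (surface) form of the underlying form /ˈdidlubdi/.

/d/ (word-initial) is in the target of rule 4 but the environment (word-finally) is not met → [d].
/i/ — between /d/ and /d/; rule 3 does not apply here → [i].
/d/ (between /i/ and /l/) is in the target of rule 4 but the environment (word-finally) is not met → [d].
/l/ (between /d/ and /u/): rule 1 targets it, but not word-finally → unchanged [l].
Rule 3 applies to /u/ (between /l/ and /b/: in an unstressed syllable) → [ə].
/b/ (between /u/ and /d/) is in the target of rule 4 but the environment (word-finally) is not met → [b].
/d/ (between /b/ and /i/) fails the environment for rule 4, so it stays [d].
/i/ (word-final): in an unstressed syllable, so rule 3 applies → [ə].

[ˈdidləbdə]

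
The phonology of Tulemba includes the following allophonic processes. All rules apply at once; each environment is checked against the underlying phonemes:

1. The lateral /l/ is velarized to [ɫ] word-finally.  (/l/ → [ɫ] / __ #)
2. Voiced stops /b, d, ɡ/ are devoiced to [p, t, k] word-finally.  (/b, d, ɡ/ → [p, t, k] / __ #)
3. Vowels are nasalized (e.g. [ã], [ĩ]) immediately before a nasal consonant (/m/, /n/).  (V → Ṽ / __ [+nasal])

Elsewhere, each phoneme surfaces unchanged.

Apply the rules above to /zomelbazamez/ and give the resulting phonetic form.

[zõmelbazãmez]

/z/ stays [z].
/o/ meets the environment for rule 3 (before a nasal consonant) → [õ].
/m/ stays [m].
/e/ — between /m/ and /l/; rule 3 does not apply here → [e].
/l/ (between /e/ and /b/): rule 1 targets it, but not word-finally → unchanged [l].
/b/ (between /l/ and /a/) fails the environment for rule 2, so it stays [b].
/a/ (between /b/ and /z/) is in the target of rule 3 but the environment (before a nasal consonant) is not met → [a].
/z/ stays [z].
/a/ — between /z/ and /m/, before a nasal consonant — surfaces as [ã] (rule 3).
/m/ stays [m].
/e/ (between /m/ and /z/) is in the target of rule 3 but the environment (before a nasal consonant) is not met → [e].
/z/ (word-final): no rule targets it → [z].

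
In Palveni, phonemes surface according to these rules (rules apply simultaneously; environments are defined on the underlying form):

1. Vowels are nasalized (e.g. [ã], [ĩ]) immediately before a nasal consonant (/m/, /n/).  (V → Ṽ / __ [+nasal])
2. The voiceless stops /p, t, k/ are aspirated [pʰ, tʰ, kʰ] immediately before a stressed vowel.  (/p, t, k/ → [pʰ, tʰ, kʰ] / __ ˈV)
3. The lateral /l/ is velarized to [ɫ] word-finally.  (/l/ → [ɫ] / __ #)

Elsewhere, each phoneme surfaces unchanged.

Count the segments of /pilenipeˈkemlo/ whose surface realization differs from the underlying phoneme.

3

Segments that undergo a rule: /e/ → [ẽ] (rule 1); /k/ → [kʰ] (rule 2); /e/ → [ẽ] (rule 1).
All other segments surface unchanged.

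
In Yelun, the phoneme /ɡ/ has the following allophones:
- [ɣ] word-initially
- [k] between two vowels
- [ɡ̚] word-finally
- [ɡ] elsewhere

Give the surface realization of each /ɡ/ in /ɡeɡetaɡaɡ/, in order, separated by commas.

Occurrence 1 (position 1): word-initially → [ɣ].
Occurrence 2 (position 3): between two vowels → [k].
Occurrence 3 (position 7): between two vowels → [k].
Occurrence 4 (position 9): word-finally → [ɡ̚].

[ɣ], [k], [k], [ɡ̚]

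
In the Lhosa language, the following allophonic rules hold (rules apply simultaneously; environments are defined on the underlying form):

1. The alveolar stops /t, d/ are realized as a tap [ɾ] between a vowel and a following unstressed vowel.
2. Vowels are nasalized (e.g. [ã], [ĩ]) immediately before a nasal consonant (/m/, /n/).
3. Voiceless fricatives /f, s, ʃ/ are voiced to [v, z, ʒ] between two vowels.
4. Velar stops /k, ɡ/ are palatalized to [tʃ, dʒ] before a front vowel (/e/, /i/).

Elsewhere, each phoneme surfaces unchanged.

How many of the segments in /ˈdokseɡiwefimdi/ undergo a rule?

Segments that undergo a rule: /ɡ/ → [dʒ] (rule 4); /f/ → [v] (rule 3); /i/ → [ĩ] (rule 2).
All other segments surface unchanged.

3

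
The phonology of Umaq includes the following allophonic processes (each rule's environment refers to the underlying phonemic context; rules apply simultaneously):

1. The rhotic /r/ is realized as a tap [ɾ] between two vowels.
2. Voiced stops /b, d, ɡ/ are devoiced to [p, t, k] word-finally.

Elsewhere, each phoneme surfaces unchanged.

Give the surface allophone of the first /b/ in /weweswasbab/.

[b]

/b/ (between /s/ and /a/) fails the environment for rule 2, so it stays [b].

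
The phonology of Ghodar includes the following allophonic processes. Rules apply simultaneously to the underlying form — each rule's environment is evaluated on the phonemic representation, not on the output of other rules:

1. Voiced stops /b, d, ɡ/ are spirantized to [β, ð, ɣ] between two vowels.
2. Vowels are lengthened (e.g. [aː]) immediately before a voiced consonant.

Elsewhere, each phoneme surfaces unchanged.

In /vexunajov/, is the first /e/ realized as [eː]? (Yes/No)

/e/ (between /v/ and /x/) is in the target of rule 2 but the environment (before a voiced consonant) is not met → [e].
The actual realization is [e], not [eː].

No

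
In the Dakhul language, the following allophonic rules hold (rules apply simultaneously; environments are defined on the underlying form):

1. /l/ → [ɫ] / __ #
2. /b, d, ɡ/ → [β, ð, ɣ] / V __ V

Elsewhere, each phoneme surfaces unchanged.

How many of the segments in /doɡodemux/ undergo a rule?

2

Segments that undergo a rule: /ɡ/ → [ɣ] (rule 2); /d/ → [ð] (rule 2).
All other segments surface unchanged.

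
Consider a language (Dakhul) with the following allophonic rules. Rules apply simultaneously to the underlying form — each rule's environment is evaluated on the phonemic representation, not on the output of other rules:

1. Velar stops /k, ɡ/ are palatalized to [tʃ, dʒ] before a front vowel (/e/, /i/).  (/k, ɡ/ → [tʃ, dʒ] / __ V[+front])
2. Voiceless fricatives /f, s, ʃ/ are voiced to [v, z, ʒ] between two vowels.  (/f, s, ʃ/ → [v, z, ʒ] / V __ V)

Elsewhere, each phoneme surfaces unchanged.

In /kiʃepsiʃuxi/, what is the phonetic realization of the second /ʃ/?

[ʒ]

/ʃ/ (between /i/ and /u/) occurs between two vowels → [ʒ] by rule 2.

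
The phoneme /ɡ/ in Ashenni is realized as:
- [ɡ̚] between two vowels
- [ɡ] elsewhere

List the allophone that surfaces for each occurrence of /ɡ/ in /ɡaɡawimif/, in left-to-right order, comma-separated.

[ɡ], [ɡ̚]

Occurrence 1 (position 1): no conditioning environment matches → elsewhere allophone [ɡ].
Occurrence 2 (position 3): between two vowels → [ɡ̚].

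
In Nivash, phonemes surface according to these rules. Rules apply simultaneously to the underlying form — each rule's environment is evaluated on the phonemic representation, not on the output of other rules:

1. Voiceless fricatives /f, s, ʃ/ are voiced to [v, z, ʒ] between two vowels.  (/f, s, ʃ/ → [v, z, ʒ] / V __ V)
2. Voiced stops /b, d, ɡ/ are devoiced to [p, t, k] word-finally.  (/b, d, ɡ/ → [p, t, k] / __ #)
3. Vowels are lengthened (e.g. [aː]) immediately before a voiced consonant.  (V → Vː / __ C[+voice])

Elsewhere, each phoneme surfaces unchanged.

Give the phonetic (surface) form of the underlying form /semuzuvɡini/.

[seːmuːzuːvɡiːni]

/s/ (word-initial): rule 1 targets it, but not between two vowels → unchanged [s].
Rule 3 applies to /e/ (between /s/ and /m/: before a voiced consonant) → [eː].
/m/ stays [m].
/u/ (between /m/ and /z/): before a voiced consonant, so rule 3 applies → [uː].
/z/ (between /u/ and /u/) is unaffected → [z].
/u/ (between /z/ and /v/) occurs before a voiced consonant → [uː] by rule 3.
/v/ — not in any rule's target class → [v].
/ɡ/ (between /v/ and /i/) is in the target of rule 2 but the environment (word-finally) is not met → [ɡ].
/i/ (between /ɡ/ and /n/) occurs before a voiced consonant → [iː] by rule 3.
/n/ — not in any rule's target class → [n].
/i/ (word-final): rule 3 targets it, but not before a voiced consonant → unchanged [i].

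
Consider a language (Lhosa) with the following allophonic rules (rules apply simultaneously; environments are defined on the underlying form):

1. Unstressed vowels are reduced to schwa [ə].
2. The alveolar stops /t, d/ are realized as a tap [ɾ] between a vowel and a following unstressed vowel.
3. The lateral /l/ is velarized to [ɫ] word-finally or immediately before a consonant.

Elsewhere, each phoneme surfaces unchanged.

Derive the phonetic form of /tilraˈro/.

/t/ (word-initial): rule 2 targets it, but not between a vowel and a following unstressed vowel → unchanged [t].
/i/ — between /t/ and /l/, in an unstressed syllable — surfaces as [ə] (rule 1).
/l/ — between /i/ and /r/, word-finally or immediately before a consonant — surfaces as [ɫ] (rule 3).
/r/ stays [r].
/a/ meets the environment for rule 1 (in an unstressed syllable) → [ə].
/r/ (between /a/ and /o/) is unaffected → [r].
/o/ (word-final): rule 1 targets it, but not in an unstressed syllable → unchanged [o].

[təɫrəˈro]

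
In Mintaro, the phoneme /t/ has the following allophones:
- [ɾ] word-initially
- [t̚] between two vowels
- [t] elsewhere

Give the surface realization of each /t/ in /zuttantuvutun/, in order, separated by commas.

Occurrence 1 (position 3): no conditioning environment matches → elsewhere allophone [t].
Occurrence 2 (position 4): no conditioning environment matches → elsewhere allophone [t].
Occurrence 3 (position 7): no conditioning environment matches → elsewhere allophone [t].
Occurrence 4 (position 11): between two vowels → [t̚].

[t], [t], [t], [t̚]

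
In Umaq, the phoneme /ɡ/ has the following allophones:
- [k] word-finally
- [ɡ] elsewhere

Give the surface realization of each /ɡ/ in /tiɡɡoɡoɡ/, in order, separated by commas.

[ɡ], [ɡ], [ɡ], [k]

Occurrence 1 (position 3): no conditioning environment matches → elsewhere allophone [ɡ].
Occurrence 2 (position 4): no conditioning environment matches → elsewhere allophone [ɡ].
Occurrence 3 (position 6): no conditioning environment matches → elsewhere allophone [ɡ].
Occurrence 4 (position 8): word-finally → [k].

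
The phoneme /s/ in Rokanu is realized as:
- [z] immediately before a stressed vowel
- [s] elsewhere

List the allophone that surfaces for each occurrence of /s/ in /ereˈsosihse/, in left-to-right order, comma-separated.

Occurrence 1 (position 4): immediately before a stressed vowel → [z].
Occurrence 2 (position 6): no conditioning environment matches → elsewhere allophone [s].
Occurrence 3 (position 9): no conditioning environment matches → elsewhere allophone [s].

[z], [s], [s]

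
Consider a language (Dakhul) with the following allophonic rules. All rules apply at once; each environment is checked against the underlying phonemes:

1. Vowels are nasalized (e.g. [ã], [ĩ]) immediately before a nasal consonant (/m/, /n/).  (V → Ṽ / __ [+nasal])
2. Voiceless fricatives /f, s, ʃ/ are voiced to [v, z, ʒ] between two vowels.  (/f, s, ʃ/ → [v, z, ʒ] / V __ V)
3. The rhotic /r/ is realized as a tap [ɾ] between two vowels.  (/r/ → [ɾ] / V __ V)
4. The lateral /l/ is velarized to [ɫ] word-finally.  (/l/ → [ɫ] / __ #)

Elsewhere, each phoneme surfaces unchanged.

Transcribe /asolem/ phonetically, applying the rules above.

[azolẽm]

/a/ (word-initial): rule 1 targets it, but not before a nasal consonant → unchanged [a].
/s/ meets the environment for rule 2 (between two vowels) → [z].
/o/ (between /s/ and /l/): rule 1 targets it, but not before a nasal consonant → unchanged [o].
/l/ (between /o/ and /e/): rule 4 targets it, but not word-finally → unchanged [l].
Rule 1 applies to /e/ (between /l/ and /m/: before a nasal consonant) → [ẽ].
/m/ stays [m].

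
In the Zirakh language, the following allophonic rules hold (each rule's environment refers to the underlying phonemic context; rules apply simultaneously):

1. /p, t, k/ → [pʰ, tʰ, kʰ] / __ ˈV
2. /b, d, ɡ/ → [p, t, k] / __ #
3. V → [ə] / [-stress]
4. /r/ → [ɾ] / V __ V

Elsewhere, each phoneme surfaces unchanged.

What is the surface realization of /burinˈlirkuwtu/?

[bəɾənˈlirkəwtə]

/b/ (word-initial) fails the environment for rule 2, so it stays [b].
/u/ (between /b/ and /r/): in an unstressed syllable, so rule 3 applies → [ə].
Rule 4 applies to /r/ (between /u/ and /i/: between two vowels) → [ɾ].
/i/ (between /r/ and /n/) occurs in an unstressed syllable → [ə] by rule 3.
/i/ (between /l/ and /r/) fails the environment for rule 3, so it stays [i].
/r/ — between /i/ and /k/; rule 4 does not apply here → [r].
/k/ (between /r/ and /u/): rule 1 targets it, but not immediately before a stressed vowel → unchanged [k].
/u/ — between /k/ and /w/, in an unstressed syllable — surfaces as [ə] (rule 3).
/t/ (between /w/ and /u/) is in the target of rule 1 but the environment (immediately before a stressed vowel) is not met → [t].
/u/ (word-final) occurs in an unstressed syllable → [ə] by rule 3.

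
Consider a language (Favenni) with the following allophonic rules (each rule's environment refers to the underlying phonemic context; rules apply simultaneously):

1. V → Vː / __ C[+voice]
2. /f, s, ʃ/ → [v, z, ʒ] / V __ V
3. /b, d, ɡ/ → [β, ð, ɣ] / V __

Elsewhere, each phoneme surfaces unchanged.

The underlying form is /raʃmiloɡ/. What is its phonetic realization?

/r/ — not in any rule's target class → [r].
/a/ (between /r/ and /ʃ/) is in the target of rule 1 but the environment (before a voiced consonant) is not met → [a].
/ʃ/ — between /a/ and /m/; rule 2 does not apply here → [ʃ].
/m/ (between /ʃ/ and /i/): no rule targets it → [m].
/i/ (between /m/ and /l/): before a voiced consonant, so rule 1 applies → [iː].
/l/ — not in any rule's target class → [l].
/o/ meets the environment for rule 1 (before a voiced consonant) → [oː].
/ɡ/ meets the environment for rule 3 (immediately after a vowel) → [ɣ].

[raʃmiːloːɣ]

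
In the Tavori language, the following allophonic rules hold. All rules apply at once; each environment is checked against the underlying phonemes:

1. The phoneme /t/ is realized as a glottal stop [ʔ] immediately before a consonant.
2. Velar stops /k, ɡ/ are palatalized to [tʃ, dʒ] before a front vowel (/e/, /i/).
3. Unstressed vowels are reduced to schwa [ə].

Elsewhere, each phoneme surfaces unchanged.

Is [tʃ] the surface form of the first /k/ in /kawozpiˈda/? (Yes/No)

No

/k/ (word-initial): rule 2 targets it, but not before a front vowel → unchanged [k].
The actual realization is [k], not [tʃ].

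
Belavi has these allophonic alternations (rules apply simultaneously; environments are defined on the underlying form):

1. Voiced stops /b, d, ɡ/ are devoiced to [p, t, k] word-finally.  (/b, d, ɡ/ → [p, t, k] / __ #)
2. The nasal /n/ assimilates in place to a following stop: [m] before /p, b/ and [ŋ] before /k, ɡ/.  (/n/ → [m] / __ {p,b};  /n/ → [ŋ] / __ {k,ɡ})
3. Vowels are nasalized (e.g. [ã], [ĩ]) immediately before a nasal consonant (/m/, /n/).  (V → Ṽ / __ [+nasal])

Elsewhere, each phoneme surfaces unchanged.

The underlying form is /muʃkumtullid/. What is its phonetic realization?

[muʃkũmtullit]

/m/ (word-initial) is unaffected → [m].
/u/ (between /m/ and /ʃ/): rule 3 targets it, but not before a nasal consonant → unchanged [u].
/ʃ/ (between /u/ and /k/) is unaffected → [ʃ].
/k/ (between /ʃ/ and /u/) is unaffected → [k].
/u/ (between /k/ and /m/): before a nasal consonant, so rule 3 applies → [ũ].
/m/ — not in any rule's target class → [m].
/t/ (between /m/ and /u/): no rule targets it → [t].
/u/ (between /t/ and /l/): rule 3 targets it, but not before a nasal consonant → unchanged [u].
/l/ — not in any rule's target class → [l].
/l/ — not in any rule's target class → [l].
/i/ (between /l/ and /d/) fails the environment for rule 3, so it stays [i].
/d/ — word-final, word-finally — surfaces as [t] (rule 1).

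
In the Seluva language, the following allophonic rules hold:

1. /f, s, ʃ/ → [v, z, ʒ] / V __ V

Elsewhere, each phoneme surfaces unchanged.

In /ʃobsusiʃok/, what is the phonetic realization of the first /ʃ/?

/ʃ/ (word-initial): rule 1 targets it, but not between two vowels → unchanged [ʃ].

[ʃ]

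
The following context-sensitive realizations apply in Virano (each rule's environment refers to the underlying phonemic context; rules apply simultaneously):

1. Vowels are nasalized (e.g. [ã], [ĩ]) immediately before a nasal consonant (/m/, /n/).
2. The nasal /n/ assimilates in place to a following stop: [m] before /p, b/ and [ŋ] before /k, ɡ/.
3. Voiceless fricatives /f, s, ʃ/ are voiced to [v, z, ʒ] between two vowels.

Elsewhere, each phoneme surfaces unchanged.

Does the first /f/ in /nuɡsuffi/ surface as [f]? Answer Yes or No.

Yes

/f/ (between /u/ and /f/): rule 3 targets it, but not between two vowels → unchanged [f].
The actual realization is [f], which matches [f].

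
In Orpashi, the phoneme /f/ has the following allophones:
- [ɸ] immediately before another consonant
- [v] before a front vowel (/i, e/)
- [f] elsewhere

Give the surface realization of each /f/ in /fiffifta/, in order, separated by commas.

[v], [ɸ], [v], [ɸ]

Occurrence 1 (position 1): before a front vowel (/i, e/) → [v].
Occurrence 2 (position 3): immediately before another consonant → [ɸ].
Occurrence 3 (position 4): before a front vowel (/i, e/) → [v].
Occurrence 4 (position 6): immediately before another consonant → [ɸ].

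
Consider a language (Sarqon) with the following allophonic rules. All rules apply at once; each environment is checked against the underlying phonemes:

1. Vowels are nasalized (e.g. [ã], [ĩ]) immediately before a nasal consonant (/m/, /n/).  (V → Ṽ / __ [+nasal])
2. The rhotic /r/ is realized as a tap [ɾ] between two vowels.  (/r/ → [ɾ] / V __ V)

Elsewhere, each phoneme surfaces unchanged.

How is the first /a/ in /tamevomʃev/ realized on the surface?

/a/ (between /t/ and /m/): before a nasal consonant, so rule 1 applies → [ã].

[ã]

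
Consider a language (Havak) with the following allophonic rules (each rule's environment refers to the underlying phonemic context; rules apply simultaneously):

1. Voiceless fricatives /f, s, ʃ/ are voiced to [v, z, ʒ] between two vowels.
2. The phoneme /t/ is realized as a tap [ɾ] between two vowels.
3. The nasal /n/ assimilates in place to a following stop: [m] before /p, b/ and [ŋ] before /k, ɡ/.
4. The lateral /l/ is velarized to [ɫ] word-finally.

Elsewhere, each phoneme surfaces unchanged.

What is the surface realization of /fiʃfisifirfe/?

[fiʃfizivirfe]

/f/ (word-initial) fails the environment for rule 1, so it stays [f].
/i/ stays [i].
/ʃ/ (between /i/ and /f/) is in the target of rule 1 but the environment (between two vowels) is not met → [ʃ].
/f/ (between /ʃ/ and /i/): rule 1 targets it, but not between two vowels → unchanged [f].
/i/ stays [i].
/s/ (between /i/ and /i/): between two vowels, so rule 1 applies → [z].
/i/ stays [i].
/f/ meets the environment for rule 1 (between two vowels) → [v].
/i/ (between /f/ and /r/) is unaffected → [i].
/r/ (between /i/ and /f/): no rule targets it → [r].
/f/ (between /r/ and /e/): rule 1 targets it, but not between two vowels → unchanged [f].
/e/ (word-final) is unaffected → [e].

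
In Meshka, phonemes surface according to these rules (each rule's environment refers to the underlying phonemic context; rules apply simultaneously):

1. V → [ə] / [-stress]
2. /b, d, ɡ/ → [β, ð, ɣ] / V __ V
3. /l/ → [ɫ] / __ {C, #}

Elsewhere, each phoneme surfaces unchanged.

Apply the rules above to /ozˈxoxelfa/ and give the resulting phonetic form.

[əzˈxoxəɫfə]

/o/ meets the environment for rule 1 (in an unstressed syllable) → [ə].
/z/ stays [z].
/x/ — not in any rule's target class → [x].
/o/ (between /x/ and /x/) is in the target of rule 1 but the environment (in an unstressed syllable) is not met → [o].
/x/ — not in any rule's target class → [x].
/e/ (between /x/ and /l/): in an unstressed syllable, so rule 1 applies → [ə].
/l/ (between /e/ and /f/): word-finally or immediately before a consonant, so rule 3 applies → [ɫ].
/f/ (between /l/ and /a/): no rule targets it → [f].
/a/ (word-final) occurs in an unstressed syllable → [ə] by rule 1.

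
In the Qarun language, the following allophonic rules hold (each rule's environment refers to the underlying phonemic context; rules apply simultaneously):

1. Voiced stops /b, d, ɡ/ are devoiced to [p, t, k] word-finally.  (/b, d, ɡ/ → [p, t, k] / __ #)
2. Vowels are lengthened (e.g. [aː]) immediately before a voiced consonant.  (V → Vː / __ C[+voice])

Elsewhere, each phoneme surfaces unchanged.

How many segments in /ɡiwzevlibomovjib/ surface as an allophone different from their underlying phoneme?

7

Segments that undergo a rule: /i/ → [iː] (rule 2); /e/ → [eː] (rule 2); /i/ → [iː] (rule 2); /o/ → [oː] (rule 2); /o/ → [oː] (rule 2); /i/ → [iː] (rule 2); /b/ → [p] (rule 1).
All other segments surface unchanged.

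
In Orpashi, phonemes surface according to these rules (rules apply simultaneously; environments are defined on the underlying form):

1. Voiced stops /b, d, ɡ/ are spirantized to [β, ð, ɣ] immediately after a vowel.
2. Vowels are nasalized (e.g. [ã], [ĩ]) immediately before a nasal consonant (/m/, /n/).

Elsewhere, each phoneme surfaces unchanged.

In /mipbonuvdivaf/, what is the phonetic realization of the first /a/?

[a]

/a/ (between /v/ and /f/) fails the environment for rule 2, so it stays [a].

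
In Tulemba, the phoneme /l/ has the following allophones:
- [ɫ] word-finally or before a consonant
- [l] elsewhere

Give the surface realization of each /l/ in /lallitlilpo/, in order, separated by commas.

[l], [ɫ], [l], [l], [ɫ]

Occurrence 1 (position 1): no conditioning environment matches → elsewhere allophone [l].
Occurrence 2 (position 3): word-finally or before a consonant → [ɫ].
Occurrence 3 (position 4): no conditioning environment matches → elsewhere allophone [l].
Occurrence 4 (position 7): no conditioning environment matches → elsewhere allophone [l].
Occurrence 5 (position 9): word-finally or before a consonant → [ɫ].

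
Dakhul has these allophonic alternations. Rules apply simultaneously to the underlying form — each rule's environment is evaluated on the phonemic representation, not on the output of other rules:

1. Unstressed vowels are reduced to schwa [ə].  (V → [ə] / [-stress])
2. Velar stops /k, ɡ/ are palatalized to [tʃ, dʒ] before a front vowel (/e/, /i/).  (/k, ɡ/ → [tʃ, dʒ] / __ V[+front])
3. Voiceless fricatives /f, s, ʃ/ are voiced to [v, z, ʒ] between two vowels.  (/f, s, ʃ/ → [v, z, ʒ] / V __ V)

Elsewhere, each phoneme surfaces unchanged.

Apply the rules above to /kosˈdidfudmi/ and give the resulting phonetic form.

[kəsˈdidfədmə]

/k/ — word-initial; rule 2 does not apply here → [k].
Rule 1 applies to /o/ (between /k/ and /s/: in an unstressed syllable) → [ə].
/s/ (between /o/ and /d/) fails the environment for rule 3, so it stays [s].
/d/ (between /s/ and /i/) is unaffected → [d].
/i/ (between /d/ and /d/): rule 1 targets it, but not in an unstressed syllable → unchanged [i].
/d/ — not in any rule's target class → [d].
/f/ — between /d/ and /u/; rule 3 does not apply here → [f].
/u/ (between /f/ and /d/) occurs in an unstressed syllable → [ə] by rule 1.
/d/ (between /u/ and /m/) is unaffected → [d].
/m/ (between /d/ and /i/) is unaffected → [m].
/i/ (word-final) occurs in an unstressed syllable → [ə] by rule 1.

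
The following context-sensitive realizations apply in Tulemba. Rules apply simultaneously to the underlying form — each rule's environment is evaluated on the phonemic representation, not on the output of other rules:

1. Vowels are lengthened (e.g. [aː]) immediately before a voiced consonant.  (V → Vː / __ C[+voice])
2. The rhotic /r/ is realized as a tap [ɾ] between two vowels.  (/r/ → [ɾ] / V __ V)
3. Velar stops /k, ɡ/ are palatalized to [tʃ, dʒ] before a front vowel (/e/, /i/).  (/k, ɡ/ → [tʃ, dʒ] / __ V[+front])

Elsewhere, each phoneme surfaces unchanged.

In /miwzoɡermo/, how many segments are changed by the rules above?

4

Segments that undergo a rule: /i/ → [iː] (rule 1); /o/ → [oː] (rule 1); /ɡ/ → [dʒ] (rule 3); /e/ → [eː] (rule 1).
All other segments surface unchanged.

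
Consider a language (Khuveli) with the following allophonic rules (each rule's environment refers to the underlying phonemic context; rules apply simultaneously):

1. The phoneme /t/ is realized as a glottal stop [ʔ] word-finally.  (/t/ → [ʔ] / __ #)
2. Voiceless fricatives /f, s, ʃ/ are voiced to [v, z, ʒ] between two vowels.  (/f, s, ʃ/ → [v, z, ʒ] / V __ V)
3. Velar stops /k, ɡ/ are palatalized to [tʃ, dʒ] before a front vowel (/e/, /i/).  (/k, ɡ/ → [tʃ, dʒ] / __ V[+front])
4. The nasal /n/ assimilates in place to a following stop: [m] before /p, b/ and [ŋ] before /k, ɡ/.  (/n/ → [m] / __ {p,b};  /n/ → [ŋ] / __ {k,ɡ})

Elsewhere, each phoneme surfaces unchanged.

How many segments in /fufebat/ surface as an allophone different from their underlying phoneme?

2

Segments that undergo a rule: /f/ → [v] (rule 2); /t/ → [ʔ] (rule 1).
All other segments surface unchanged.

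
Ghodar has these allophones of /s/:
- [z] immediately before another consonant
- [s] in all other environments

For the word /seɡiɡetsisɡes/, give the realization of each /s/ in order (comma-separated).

Occurrence 1 (position 1): no conditioning environment matches → elsewhere allophone [s].
Occurrence 2 (position 8): no conditioning environment matches → elsewhere allophone [s].
Occurrence 3 (position 10): immediately before another consonant → [z].
Occurrence 4 (position 13): no conditioning environment matches → elsewhere allophone [s].

[s], [s], [z], [s]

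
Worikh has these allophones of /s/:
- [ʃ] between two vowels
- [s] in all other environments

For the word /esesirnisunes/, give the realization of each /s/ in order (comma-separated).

Occurrence 1 (position 2): between two vowels → [ʃ].
Occurrence 2 (position 4): between two vowels → [ʃ].
Occurrence 3 (position 9): between two vowels → [ʃ].
Occurrence 4 (position 13): no conditioning environment matches → elsewhere allophone [s].

[ʃ], [ʃ], [ʃ], [s]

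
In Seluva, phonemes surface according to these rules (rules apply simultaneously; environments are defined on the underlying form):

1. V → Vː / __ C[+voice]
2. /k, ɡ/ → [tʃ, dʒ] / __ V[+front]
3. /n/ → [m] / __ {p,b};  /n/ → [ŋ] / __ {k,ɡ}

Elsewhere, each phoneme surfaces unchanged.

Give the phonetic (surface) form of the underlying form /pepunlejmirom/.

[pepuːnleːjmiːroːm]

/p/ (word-initial): no rule targets it → [p].
/e/ (between /p/ and /p/) fails the environment for rule 1, so it stays [e].
/p/ — not in any rule's target class → [p].
/u/ (between /p/ and /n/): before a voiced consonant, so rule 1 applies → [uː].
/n/ (between /u/ and /l/) fails the environment for rule 3, so it stays [n].
/l/ (between /n/ and /e/) is unaffected → [l].
/e/ (between /l/ and /j/) occurs before a voiced consonant → [eː] by rule 1.
/j/ (between /e/ and /m/): no rule targets it → [j].
/m/ stays [m].
/i/ meets the environment for rule 1 (before a voiced consonant) → [iː].
/r/ stays [r].
/o/ (between /r/ and /m/): before a voiced consonant, so rule 1 applies → [oː].
/m/ (word-final) is unaffected → [m].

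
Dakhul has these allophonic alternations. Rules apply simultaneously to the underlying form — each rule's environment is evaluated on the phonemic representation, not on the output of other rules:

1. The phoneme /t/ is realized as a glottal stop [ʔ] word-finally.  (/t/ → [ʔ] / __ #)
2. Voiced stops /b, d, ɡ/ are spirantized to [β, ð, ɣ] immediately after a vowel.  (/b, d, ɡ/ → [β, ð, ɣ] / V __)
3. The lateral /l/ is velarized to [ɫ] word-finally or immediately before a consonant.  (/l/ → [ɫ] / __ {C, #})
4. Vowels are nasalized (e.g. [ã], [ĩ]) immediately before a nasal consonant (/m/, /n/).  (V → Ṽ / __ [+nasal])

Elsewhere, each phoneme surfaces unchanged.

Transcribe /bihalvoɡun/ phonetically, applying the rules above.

/b/ (word-initial) fails the environment for rule 2, so it stays [b].
/i/ (between /b/ and /h/) fails the environment for rule 4, so it stays [i].
/h/ — not in any rule's target class → [h].
/a/ — between /h/ and /l/; rule 4 does not apply here → [a].
/l/ (between /a/ and /v/) occurs word-finally or immediately before a consonant → [ɫ] by rule 3.
/v/ — not in any rule's target class → [v].
/o/ — between /v/ and /ɡ/; rule 4 does not apply here → [o].
/ɡ/ (between /o/ and /u/) occurs immediately after a vowel → [ɣ] by rule 2.
/u/ (between /ɡ/ and /n/) occurs before a nasal consonant → [ũ] by rule 4.
/n/ — not in any rule's target class → [n].

[bihaɫvoɣũn]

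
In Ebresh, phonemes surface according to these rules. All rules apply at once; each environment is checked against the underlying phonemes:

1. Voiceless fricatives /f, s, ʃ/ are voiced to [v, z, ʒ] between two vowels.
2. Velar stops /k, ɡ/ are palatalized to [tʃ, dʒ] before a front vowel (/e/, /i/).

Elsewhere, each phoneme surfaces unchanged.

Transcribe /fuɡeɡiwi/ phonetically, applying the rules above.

[fudʒedʒiwi]

/f/ (word-initial) fails the environment for rule 1, so it stays [f].
/u/ (between /f/ and /ɡ/): no rule targets it → [u].
/ɡ/ meets the environment for rule 2 (before a front vowel) → [dʒ].
/e/ stays [e].
Rule 2 applies to /ɡ/ (between /e/ and /i/: before a front vowel) → [dʒ].
/i/ (between /ɡ/ and /w/): no rule targets it → [i].
/w/ stays [w].
/i/ (word-final) is unaffected → [i].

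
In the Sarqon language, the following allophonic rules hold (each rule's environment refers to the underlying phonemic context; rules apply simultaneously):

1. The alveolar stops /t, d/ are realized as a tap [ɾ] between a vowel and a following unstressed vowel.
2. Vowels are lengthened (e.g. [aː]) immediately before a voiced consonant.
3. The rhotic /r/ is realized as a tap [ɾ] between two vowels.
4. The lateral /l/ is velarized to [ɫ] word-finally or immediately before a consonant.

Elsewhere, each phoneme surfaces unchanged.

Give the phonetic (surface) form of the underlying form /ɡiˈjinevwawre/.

[ɡiːˈjiːneːvwaːwre]

/i/ (between /ɡ/ and /j/) occurs before a voiced consonant → [iː] by rule 2.
Rule 2 applies to /i/ (between /j/ and /n/: before a voiced consonant) → [iː].
Rule 2 applies to /e/ (between /n/ and /v/: before a voiced consonant) → [eː].
/a/ — between /w/ and /w/, before a voiced consonant — surfaces as [aː] (rule 2).
/r/ (between /w/ and /e/): rule 3 targets it, but not between two vowels → unchanged [r].
/e/ — word-final; rule 2 does not apply here → [e].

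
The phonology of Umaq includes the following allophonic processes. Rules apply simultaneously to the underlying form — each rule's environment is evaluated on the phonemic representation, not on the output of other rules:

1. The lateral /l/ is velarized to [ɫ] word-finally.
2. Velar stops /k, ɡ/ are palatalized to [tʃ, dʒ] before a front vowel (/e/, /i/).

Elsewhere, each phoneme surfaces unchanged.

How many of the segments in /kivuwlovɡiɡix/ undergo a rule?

3

Segments that undergo a rule: /k/ → [tʃ] (rule 2); /ɡ/ → [dʒ] (rule 2); /ɡ/ → [dʒ] (rule 2).
All other segments surface unchanged.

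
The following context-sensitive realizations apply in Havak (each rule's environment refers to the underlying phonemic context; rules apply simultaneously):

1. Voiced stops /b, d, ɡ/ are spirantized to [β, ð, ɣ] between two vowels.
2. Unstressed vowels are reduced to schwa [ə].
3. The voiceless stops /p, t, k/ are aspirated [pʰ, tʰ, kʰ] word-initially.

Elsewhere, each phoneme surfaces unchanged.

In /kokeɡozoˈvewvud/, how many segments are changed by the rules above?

7

Segments that undergo a rule: /k/ → [kʰ] (rule 3); /o/ → [ə] (rule 2); /e/ → [ə] (rule 2); /ɡ/ → [ɣ] (rule 1); /o/ → [ə] (rule 2); /o/ → [ə] (rule 2); /u/ → [ə] (rule 2).
All other segments surface unchanged.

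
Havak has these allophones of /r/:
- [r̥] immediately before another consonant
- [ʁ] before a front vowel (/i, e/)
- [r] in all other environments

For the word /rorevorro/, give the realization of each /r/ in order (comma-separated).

[r], [ʁ], [r̥], [r]

Occurrence 1 (position 1): no conditioning environment matches → elsewhere allophone [r].
Occurrence 2 (position 3): before a front vowel (/i, e/) → [ʁ].
Occurrence 3 (position 7): immediately before another consonant → [r̥].
Occurrence 4 (position 8): no conditioning environment matches → elsewhere allophone [r].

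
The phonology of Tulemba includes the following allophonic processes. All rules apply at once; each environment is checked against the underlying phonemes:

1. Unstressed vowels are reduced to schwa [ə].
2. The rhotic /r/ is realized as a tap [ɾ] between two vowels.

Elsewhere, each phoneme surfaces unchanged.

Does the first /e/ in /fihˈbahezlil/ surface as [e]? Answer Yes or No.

/e/ — between /h/ and /z/, in an unstressed syllable — surfaces as [ə] (rule 1).
The actual realization is [ə], not [e].

No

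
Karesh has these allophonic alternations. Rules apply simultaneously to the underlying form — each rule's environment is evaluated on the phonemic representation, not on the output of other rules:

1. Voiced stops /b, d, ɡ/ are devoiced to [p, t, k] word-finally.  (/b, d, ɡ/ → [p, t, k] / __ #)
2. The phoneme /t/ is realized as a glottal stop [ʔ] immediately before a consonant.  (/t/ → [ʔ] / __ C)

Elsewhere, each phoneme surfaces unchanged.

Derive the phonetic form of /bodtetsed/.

/b/ — word-initial; rule 1 does not apply here → [b].
/o/ — not in any rule's target class → [o].
/d/ (between /o/ and /t/) is in the target of rule 1 but the environment (word-finally) is not met → [d].
/t/ (between /d/ and /e/) fails the environment for rule 2, so it stays [t].
/e/ (between /t/ and /t/) is unaffected → [e].
/t/ meets the environment for rule 2 (immediately before a consonant) → [ʔ].
/s/ (between /t/ and /e/) is unaffected → [s].
/e/ (between /s/ and /d/): no rule targets it → [e].
/d/ (word-final) occurs word-finally → [t] by rule 1.

[bodteʔset]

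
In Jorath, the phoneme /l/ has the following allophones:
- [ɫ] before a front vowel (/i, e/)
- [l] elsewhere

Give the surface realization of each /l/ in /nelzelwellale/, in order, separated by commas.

Occurrence 1 (position 3): no conditioning environment matches → elsewhere allophone [l].
Occurrence 2 (position 6): no conditioning environment matches → elsewhere allophone [l].
Occurrence 3 (position 9): no conditioning environment matches → elsewhere allophone [l].
Occurrence 4 (position 10): no conditioning environment matches → elsewhere allophone [l].
Occurrence 5 (position 12): before a front vowel (/i, e/) → [ɫ].

[l], [l], [l], [l], [ɫ]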